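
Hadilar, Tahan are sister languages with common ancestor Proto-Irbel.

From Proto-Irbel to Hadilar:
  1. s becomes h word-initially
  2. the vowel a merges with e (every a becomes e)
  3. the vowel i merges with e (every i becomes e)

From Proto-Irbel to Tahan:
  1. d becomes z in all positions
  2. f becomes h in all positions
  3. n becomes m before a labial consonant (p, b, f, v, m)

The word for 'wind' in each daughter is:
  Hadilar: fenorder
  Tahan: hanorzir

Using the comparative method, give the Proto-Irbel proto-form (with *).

Position 1: Hadilar has f, Tahan has h. Hadilar preserves f here (none of its changes turn any other segment into f), so the proto-segment is *f.
Position 2: Hadilar has e, Tahan has a. Tahan preserves a here (none of its changes turn any other segment into a), so the proto-segment is *a.
Continuing position by position gives *fanordir; check it forward:
Hadilar: *fanordir
  fanordir (rule 1 does not apply)
  fanordir → fenordir   [vowel merger]
  fenordir → fenorder   [vowel merger]
  giving Hadilar fenorder.
Tahan: start from *fanordir.
  rule 1 (unconditioned shift): fanordir → fanorzir
  rule 2 (unconditioned shift): fanorzir → hanorzir
  rule 3: no change — hanorzir
  ⇒ Tahan hanorzir
Only *fanordir yields all of Hadilar fenorder, Tahan hanorzir.

*fanordir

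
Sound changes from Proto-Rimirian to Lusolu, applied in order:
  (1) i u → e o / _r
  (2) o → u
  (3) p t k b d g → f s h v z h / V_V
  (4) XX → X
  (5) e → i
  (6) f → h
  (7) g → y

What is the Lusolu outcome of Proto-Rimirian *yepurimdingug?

yihurimdinyuy

Lusolu: *yepurimdingug
  yepurimdingug → yeporimdingug   [pre-rhotic lowering]
  yeporimdingug → yepurimdingug   [vowel merger]
  yepurimdingug → yefurimdingug   [intervocalic lenition]
  yefurimdingug (rule 4 does not apply)
  yefurimdingug → yifurimdingug   [vowel merger]
  yifurimdingug → yihurimdingug   [unconditioned shift]
  yihurimdingug → yihurimdinyuy   [unconditioned shift]
  giving Lusolu yihurimdinyuy.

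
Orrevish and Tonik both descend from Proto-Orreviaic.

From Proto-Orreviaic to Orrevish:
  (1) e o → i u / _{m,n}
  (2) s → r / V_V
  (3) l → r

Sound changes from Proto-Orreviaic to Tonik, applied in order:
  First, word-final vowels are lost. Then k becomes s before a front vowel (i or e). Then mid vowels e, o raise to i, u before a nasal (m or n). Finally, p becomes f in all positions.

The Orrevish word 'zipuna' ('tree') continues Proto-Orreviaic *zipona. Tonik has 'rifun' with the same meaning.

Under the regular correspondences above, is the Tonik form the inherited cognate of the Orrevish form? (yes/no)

no

Derive the expected Tonik reflex of *zipona:
Tonik: start from *zipona.
  rule 1 (apocope): zipona → zipon
  rule 2: no change — zipon
  rule 3 (pre-nasal raising): zipon → zipun
  rule 4 (unconditioned shift): zipun → zifun
  ⇒ Tonik zifun
The regular Tonik reflex would be 'zifun', but the attested form is 'rifun'. The correspondence is irregular, so they are not cognates (the Tonik form has a different source).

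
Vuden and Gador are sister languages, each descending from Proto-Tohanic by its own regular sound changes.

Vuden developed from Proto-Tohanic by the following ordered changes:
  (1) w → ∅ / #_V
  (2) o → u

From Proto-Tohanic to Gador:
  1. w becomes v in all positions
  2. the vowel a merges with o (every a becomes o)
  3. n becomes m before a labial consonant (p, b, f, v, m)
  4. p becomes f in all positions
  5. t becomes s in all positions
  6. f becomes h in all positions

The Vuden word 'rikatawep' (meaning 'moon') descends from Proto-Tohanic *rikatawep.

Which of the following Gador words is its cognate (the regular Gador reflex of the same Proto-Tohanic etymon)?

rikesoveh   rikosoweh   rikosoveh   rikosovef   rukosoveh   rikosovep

Gador: *rikatawep
  rikatawep → rikatavep   [unconditioned shift]
  rikatavep → rikotovep   [vowel merger]
  rikotovep (rule 3 does not apply)
  rikotovep → rikotovef   [unconditioned shift]
  rikotovef → rikosovef   [unconditioned shift]
  rikosovef → rikosoveh   [unconditioned shift]
  giving Gador rikosoveh.

rikosoveh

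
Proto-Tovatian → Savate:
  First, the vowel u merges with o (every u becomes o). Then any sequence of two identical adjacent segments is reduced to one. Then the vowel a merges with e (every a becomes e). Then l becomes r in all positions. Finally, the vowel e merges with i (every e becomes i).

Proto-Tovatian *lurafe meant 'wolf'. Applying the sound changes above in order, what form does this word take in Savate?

Savate: start from *lurafe.
  rule 1 (vowel merger): lurafe → lorafe
  rule 2: no change — lorafe
  rule 3 (vowel merger): lorafe → lorefe
  rule 4 (unconditioned shift): lorefe → rorefe
  rule 5 (vowel merger): rorefe → rorifi
  ⇒ Savate rorifi

rorifi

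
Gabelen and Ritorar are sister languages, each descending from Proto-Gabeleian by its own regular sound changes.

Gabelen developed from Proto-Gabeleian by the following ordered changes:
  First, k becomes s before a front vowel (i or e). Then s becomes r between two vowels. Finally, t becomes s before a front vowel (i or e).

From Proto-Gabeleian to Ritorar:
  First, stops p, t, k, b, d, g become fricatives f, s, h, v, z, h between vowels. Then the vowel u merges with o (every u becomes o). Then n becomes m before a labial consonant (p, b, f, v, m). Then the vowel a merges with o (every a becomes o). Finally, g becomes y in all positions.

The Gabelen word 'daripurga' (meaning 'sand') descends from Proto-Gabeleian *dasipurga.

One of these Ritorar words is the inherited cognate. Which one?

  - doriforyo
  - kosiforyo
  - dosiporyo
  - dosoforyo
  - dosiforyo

Ritorar: start from *dasipurga.
  rule 1 (intervocalic lenition): dasipurga → dasifurga
  rule 2 (vowel merger): dasifurga → dasiforga
  rule 3: no change — dasiforga
  rule 4 (vowel merger): dasiforga → dosiforgo
  rule 5 (unconditioned shift): dosiforgo → dosiforyo
  ⇒ Ritorar dosiforyo
Only 'dosiforyo' matches the regular Ritorar development of *dasipurga.

dosiforyo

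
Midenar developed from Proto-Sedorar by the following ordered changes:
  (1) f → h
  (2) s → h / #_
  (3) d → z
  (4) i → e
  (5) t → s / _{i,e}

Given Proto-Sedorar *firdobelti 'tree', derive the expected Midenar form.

herzobelse

Midenar: *firdobelti > hirdobelti > hirzobelti > herzobelte > herzobelse  (by unconditioned shift, unconditioned shift, vowel merger, palatalisation)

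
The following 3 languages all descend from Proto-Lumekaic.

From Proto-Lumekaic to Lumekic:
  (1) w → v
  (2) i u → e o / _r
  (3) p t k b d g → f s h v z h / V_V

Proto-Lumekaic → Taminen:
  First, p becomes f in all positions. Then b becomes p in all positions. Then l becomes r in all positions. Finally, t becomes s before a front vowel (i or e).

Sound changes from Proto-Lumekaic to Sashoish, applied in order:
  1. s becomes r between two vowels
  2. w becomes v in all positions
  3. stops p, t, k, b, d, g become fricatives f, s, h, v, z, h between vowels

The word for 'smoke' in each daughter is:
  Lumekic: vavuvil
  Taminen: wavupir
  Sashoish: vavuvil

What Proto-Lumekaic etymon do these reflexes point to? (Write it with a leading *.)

*wavubil

Position 7: Lumekic has l, Taminen has r, Sashoish has l. Lumekic preserves l here (none of its changes turn any other segment into l), so the proto-segment is *l.
Position 1: Lumekic has v, Taminen has w, Sashoish has v. Taminen preserves w here (none of its changes turn any other segment into w), so the proto-segment is *w.
This points to *wavubil. Verify forward in each daughter:
Lumekic: *wavubil
  wavubil → vavubil   [unconditioned shift]
  vavubil (rule 2 does not apply)
  vavubil → vavuvil   [intervocalic lenition]
  giving Lumekic vavuvil.
Taminen: *wavubil > wavupil > wavupir  (by unconditioned shift, unconditioned shift)
Sashoish: start from *wavubil.
  rule 1: no change — wavubil
  rule 2 (unconditioned shift): wavubil → vavubil
  rule 3 (intervocalic lenition): vavubil → vavuvil
  ⇒ Sashoish vavuvil
*wavubil is the unique common source.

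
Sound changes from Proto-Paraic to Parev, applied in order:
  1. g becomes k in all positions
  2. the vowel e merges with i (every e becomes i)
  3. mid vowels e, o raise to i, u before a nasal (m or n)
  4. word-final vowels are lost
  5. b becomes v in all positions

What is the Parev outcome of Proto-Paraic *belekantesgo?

Parev: start from *belekantesgo.
  rule 1 (unconditioned shift): belekantesgo → belekantesko
  rule 2 (vowel merger): belekantesko → bilikantisko
  rule 3: no change — bilikantisko
  rule 4 (apocope): bilikantisko → bilikantisk
  rule 5 (unconditioned shift): bilikantisk → vilikantisk
  ⇒ Parev vilikantisk

vilikantisk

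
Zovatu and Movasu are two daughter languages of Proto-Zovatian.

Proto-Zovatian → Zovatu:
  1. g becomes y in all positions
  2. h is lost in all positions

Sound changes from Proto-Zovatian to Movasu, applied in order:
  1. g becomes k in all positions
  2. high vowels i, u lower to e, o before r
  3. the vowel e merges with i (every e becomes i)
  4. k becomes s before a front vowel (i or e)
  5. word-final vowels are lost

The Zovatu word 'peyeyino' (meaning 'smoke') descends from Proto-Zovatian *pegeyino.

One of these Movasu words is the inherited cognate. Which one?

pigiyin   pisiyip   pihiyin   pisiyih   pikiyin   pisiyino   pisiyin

Movasu: *pegeyino
  pegeyino → pekeyino   [unconditioned shift]
  pekeyino (rule 2 does not apply)
  pekeyino → pikiyino   [vowel merger]
  pikiyino → pisiyino   [palatalisation]
  pisiyino → pisiyin   [apocope]
  giving Movasu pisiyin.
Only 'pisiyin' matches the regular Movasu development of *pegeyino.

pisiyin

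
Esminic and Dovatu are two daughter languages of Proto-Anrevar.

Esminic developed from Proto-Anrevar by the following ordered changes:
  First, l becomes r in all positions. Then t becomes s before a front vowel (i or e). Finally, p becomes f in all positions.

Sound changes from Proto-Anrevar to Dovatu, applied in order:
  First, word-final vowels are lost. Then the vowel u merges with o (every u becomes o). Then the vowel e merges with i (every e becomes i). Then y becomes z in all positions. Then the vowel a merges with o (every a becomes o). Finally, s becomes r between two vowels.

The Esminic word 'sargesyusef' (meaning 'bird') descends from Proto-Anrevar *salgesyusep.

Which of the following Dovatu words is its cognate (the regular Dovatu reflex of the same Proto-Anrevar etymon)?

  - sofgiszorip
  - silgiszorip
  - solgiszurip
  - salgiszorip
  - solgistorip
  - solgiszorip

Dovatu: start from *salgesyusep.
  rule 1: no change — salgesyusep
  rule 2 (vowel merger): salgesyusep → salgesyosep
  rule 3 (vowel merger): salgesyosep → salgisyosip
  rule 4 (unconditioned shift): salgisyosip → salgiszosip
  rule 5 (vowel merger): salgiszosip → solgiszosip
  rule 6 (rhotacism): solgiszosip → solgiszorip
  ⇒ Dovatu solgiszorip
Among the options, 'solgiszorip' alone shows every Dovatu change applied in order.

solgiszorip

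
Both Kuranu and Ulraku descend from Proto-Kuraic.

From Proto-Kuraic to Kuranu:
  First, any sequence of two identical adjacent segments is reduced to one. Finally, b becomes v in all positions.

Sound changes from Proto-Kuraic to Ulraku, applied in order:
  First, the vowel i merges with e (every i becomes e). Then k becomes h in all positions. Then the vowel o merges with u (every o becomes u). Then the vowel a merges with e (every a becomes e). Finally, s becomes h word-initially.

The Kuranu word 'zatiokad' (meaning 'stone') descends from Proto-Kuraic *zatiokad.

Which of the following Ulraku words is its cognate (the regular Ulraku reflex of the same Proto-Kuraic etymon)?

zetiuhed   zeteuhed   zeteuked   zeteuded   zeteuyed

Ulraku: start from *zatiokad.
  rule 1 (vowel merger): zatiokad → zateokad
  rule 2 (unconditioned shift): zateokad → zateohad
  rule 3 (vowel merger): zateohad → zateuhad
  rule 4 (vowel merger): zateuhad → zeteuhed
  rule 5: no change — zeteuhed
  ⇒ Ulraku zeteuhed
Only 'zeteuhed' matches the regular Ulraku development of *zatiokad.

zeteuhed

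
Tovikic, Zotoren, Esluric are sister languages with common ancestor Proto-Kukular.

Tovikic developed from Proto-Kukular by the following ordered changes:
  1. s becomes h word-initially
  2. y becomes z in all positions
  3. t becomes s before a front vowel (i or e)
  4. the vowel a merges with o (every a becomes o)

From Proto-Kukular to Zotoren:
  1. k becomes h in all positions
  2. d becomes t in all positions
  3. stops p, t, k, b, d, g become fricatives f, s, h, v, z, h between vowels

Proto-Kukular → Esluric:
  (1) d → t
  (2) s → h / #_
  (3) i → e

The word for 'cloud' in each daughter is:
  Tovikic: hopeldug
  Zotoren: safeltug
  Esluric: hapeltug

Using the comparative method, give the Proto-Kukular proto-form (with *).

Position 1: Tovikic has h, Zotoren has s, Esluric has h. Taking the neighbouring segments as reconstructed: Tovikic h could go back to *s or *h; Zotoren s can only go back to *s; Esluric h could go back to *s or *h — the one source consistent with every daughter is *s.
Position 2: Tovikic has o, Zotoren has a, Esluric has a. Zotoren preserves a here (none of its changes turn any other segment into a), so the proto-segment is *a.
Position 3: Tovikic has p, Zotoren has f, Esluric has p. Tovikic preserves p here (none of its changes turn any other segment into p), so the proto-segment is *p.
This points to *sapeldug. Verify forward in each daughter:
Tovikic: start from *sapeldug.
  rule 1 (debuccalisation): sapeldug → hapeldug
  rule 2: no change — hapeldug
  rule 3: no change — hapeldug
  rule 4 (vowel merger): hapeldug → hopeldug
  ⇒ Tovikic hopeldug
Zotoren: start from *sapeldug.
  rule 1: no change — sapeldug
  rule 2 (unconditioned shift): sapeldug → sapeltug
  rule 3 (intervocalic lenition): sapeltug → safeltug
  ⇒ Zotoren safeltug
Esluric: start from *sapeldug.
  rule 1 (unconditioned shift): sapeldug → sapeltug
  rule 2 (debuccalisation): sapeltug → hapeltug
  rule 3: no change — hapeltug
  ⇒ Esluric hapeltug
No other proto-form is consistent with every reflex, so the reconstruction is *sapeldug.

*sapeldug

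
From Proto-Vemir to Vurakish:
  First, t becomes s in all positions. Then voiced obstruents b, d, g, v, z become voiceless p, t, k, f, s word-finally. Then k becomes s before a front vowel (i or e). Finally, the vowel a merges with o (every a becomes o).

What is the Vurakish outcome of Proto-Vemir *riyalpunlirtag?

riyolpunlirsok

Vurakish: start from *riyalpunlirtag.
  rule 1 (unconditioned shift): riyalpunlirtag → riyalpunlirsag
  rule 2 (final devoicing): riyalpunlirsag → riyalpunlirsak
  rule 3: no change — riyalpunlirsak
  rule 4 (vowel merger): riyalpunlirsak → riyolpunlirsok
  ⇒ Vurakish riyolpunlirsok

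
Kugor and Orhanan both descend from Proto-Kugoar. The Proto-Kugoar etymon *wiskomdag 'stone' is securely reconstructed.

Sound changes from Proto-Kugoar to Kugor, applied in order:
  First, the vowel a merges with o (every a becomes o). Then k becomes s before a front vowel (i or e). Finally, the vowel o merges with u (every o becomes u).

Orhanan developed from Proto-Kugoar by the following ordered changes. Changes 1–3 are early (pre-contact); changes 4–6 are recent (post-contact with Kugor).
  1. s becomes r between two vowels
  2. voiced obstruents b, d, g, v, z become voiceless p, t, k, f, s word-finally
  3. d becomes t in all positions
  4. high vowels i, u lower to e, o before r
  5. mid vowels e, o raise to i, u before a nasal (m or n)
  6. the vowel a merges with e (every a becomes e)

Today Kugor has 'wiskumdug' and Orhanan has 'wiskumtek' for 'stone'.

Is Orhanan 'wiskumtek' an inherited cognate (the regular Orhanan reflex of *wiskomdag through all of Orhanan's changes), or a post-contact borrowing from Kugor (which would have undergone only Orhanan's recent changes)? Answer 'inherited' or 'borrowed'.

inherited

If inherited, *wiskomdag would pass through all of Orhanan's changes:
Orhanan: *wiskomdag
  wiskomdag (rule 1 does not apply)
  wiskomdag → wiskomdak   [final devoicing]
  wiskomdak → wiskomtak   [unconditioned shift]
  wiskomtak (rule 4 does not apply)
  wiskomtak → wiskumtak   [pre-nasal raising]
  wiskumtak → wiskumtek   [vowel merger]
  giving Orhanan wiskumtek.
If borrowed from Kugor 'wiskumdug' after the early changes, it would undergo only the recent ones:
  rule 4 (pre-rhotic lowering): no change (wiskumdug)
  rule 5 (pre-nasal raising): no change (wiskumdug)
  rule 6 (vowel merger): no change (wiskumdug)
  ⇒ as a loan: wiskumdug
Orhanan 'wiskumtek' matches the inherited outcome exactly, so it is an inherited cognate, not a loan.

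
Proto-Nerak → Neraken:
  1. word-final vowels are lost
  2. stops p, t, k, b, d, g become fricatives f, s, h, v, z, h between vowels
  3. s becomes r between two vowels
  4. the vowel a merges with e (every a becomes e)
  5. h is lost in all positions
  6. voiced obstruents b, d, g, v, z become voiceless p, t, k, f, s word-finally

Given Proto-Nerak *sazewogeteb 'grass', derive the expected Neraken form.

sezewoerep

Neraken: start from *sazewogeteb.
  rule 1: no change — sazewogeteb
  rule 2 (intervocalic lenition): sazewogeteb → sazewoheseb
  rule 3 (rhotacism): sazewoheseb → sazewohereb
  rule 4 (vowel merger): sazewohereb → sezewohereb
  rule 5 (h-loss): sezewohereb → sezewoereb
  rule 6 (final devoicing): sezewoereb → sezewoerep
  ⇒ Neraken sezewoerep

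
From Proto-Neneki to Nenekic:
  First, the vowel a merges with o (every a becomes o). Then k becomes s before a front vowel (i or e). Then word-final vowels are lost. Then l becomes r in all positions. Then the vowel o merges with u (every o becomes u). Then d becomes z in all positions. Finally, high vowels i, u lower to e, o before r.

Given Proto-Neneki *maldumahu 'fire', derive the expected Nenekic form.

morzumuh

Nenekic: *maldumahu > moldumohu > moldumoh > mordumoh > murdumuh > murzumuh > morzumuh  (by vowel merger, apocope, unconditioned shift, vowel merger, unconditioned shift, pre-rhotic lowering)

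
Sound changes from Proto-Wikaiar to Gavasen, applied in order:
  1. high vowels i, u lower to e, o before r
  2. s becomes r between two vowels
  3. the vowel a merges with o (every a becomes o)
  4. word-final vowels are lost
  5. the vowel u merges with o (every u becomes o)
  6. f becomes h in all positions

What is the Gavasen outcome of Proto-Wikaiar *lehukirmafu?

Gavasen: *lehukirmafu > lehukermafu > lehukermofu > lehukermof > lehokermof > lehokermoh  (by pre-rhotic lowering, vowel merger, apocope, vowel merger, unconditioned shift)

lehokermoh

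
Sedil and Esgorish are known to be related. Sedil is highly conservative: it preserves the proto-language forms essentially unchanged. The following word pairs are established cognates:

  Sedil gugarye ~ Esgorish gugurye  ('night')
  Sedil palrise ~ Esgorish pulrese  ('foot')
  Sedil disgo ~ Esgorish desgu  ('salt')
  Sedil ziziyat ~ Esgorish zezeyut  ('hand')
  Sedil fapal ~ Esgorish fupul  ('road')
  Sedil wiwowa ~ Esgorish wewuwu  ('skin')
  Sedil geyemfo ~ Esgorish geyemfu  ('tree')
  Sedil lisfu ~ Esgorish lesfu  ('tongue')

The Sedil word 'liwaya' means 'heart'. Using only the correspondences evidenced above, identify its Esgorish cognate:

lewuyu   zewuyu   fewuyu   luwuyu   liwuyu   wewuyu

lewuyu

palrise ~ pulrese, disgo ~ desgu — Sedil i corresponds to Esgorish e after a consonant, before a consonant other than r, m, n, p, b, f, v.
palrise ~ pulrese, ziziyat ~ zezeyut — Sedil a corresponds to Esgorish u after a consonant, before a consonant other than r, m, n, p, b, f, v.
wiwowa ~ wewuwu — Sedil a corresponds to Esgorish u word-finally.
Applying these to Sedil 'liwaya':
  liwaya → lewaya   (i→e after a consonant, before a consonant other than r, m, n, p, b, f, v)
  lewaya → lewuya   (a→u after a consonant, before a consonant other than r, m, n, p, b, f, v)
  lewuya → lewuyu   (a→u word-finally)
So the Esgorish cognate is 'lewuyu'.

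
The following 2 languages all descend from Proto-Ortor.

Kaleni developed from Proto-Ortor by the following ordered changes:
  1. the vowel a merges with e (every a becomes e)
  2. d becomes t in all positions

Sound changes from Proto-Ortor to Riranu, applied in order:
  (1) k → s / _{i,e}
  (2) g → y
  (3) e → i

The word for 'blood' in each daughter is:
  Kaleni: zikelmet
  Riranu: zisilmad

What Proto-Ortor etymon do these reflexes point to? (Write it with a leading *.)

Position 4: Kaleni has e, Riranu has i. Taking the neighbouring segments as reconstructed: Kaleni e could go back to *a or *e; Riranu i could go back to *e or *i — the one source consistent with every daughter is *e.
Position 8: Kaleni has t, Riranu has d. Riranu preserves d here (none of its changes turn any other segment into d), so the proto-segment is *d.
Verify the candidate proto-form against each daughter:
Kaleni: *zikelmad > zikelmed > zikelmet  (by vowel merger, unconditioned shift)
Riranu: *zikelmad
  zikelmad → ziselmad   [palatalisation]
  ziselmad (rule 2 does not apply)
  ziselmad → zisilmad   [vowel merger]
  giving Riranu zisilmad.
No other proto-form is consistent with every reflex, so the reconstruction is *zikelmad.

*zikelmad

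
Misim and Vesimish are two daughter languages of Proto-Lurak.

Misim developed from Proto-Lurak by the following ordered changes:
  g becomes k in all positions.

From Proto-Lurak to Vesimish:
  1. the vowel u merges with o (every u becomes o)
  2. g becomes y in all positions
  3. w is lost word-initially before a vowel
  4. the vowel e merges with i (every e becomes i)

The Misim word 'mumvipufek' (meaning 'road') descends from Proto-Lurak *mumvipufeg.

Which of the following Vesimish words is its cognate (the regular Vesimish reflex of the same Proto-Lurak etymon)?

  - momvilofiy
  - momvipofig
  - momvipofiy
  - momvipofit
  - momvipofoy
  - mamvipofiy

momvipofiy

Vesimish: *mumvipufeg > momvipofeg > momvipofey > momvipofiy  (by vowel merger, unconditioned shift, vowel merger)
Among the options, 'momvipofiy' alone shows every Vesimish change applied in order.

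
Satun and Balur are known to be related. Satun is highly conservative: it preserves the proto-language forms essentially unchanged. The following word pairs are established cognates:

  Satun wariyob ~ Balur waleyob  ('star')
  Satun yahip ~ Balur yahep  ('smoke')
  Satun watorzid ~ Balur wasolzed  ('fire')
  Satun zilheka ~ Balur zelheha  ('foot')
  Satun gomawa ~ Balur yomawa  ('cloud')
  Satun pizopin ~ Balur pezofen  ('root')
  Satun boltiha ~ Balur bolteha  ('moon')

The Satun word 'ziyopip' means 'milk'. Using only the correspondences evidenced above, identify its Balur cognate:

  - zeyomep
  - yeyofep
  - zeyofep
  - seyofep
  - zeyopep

zeyofep

wariyob ~ waleyob, watorzid ~ wasolzed — Satun i corresponds to Balur e after a consonant, before a consonant other than r, m, n, p, b, f, v.
pizopin ~ pezofen — Satun p corresponds to Balur f between vowels (before a front vowel).
yahip ~ yahep — Satun i corresponds to Balur e after a consonant, before a labial obstruent.
Applying these to Satun 'ziyopip':
  ziyopip → zeyopip   (i→e after a consonant, before a consonant other than r, m, n, p, b, f, v)
  zeyopip → zeyofip   (p→f between vowels (before a front vowel))
  zeyofip → zeyofep   (i→e after a consonant, before a labial obstruent)
So the Balur cognate is 'zeyofep'.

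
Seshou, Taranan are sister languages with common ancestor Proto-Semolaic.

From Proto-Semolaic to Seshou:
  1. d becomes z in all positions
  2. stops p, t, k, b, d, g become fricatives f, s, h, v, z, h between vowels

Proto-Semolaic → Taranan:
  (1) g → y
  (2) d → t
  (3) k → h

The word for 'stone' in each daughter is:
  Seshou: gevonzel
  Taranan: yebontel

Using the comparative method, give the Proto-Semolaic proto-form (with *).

Position 3: Seshou has v, Taranan has b. Taranan preserves b here (none of its changes turn any other segment into b), so the proto-segment is *b.
Position 1: Seshou has g, Taranan has y. Seshou preserves g here (none of its changes turn any other segment into g), so the proto-segment is *g.
Continuing position by position gives *gebondel; check it forward:
Seshou: *gebondel
  gebondel → gebonzel   [unconditioned shift]
  gebonzel → gevonzel   [intervocalic lenition]
  giving Seshou gevonzel.
Taranan: start from *gebondel.
  rule 1 (unconditioned shift): gebondel → yebondel
  rule 2 (unconditioned shift): yebondel → yebontel
  rule 3: no change — yebontel
  ⇒ Taranan yebontel
No other proto-form is consistent with every reflex, so the reconstruction is *gebondel.

*gebondel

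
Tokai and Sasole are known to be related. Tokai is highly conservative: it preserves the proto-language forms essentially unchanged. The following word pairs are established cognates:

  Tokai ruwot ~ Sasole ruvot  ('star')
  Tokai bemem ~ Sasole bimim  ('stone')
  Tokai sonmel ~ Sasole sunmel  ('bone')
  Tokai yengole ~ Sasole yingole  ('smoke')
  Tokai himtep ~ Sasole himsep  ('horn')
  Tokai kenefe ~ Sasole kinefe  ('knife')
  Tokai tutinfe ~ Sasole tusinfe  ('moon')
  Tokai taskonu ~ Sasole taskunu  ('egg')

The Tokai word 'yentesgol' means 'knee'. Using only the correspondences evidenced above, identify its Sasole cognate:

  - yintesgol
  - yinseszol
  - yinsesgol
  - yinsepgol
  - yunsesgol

yengole ~ yingole, kenefe ~ kinefe — Tokai e corresponds to Sasole i after a consonant, before a nasal.
himtep ~ himsep — Tokai t corresponds to Sasole s after a consonant, before a front vowel.
Applying these to Tokai 'yentesgol':
  yentesgol → yintesgol   (e→i after a consonant, before a nasal)
  yintesgol → yinsesgol   (t→s after a consonant, before a front vowel)
So the Sasole cognate is 'yinsesgol'.

yinsesgol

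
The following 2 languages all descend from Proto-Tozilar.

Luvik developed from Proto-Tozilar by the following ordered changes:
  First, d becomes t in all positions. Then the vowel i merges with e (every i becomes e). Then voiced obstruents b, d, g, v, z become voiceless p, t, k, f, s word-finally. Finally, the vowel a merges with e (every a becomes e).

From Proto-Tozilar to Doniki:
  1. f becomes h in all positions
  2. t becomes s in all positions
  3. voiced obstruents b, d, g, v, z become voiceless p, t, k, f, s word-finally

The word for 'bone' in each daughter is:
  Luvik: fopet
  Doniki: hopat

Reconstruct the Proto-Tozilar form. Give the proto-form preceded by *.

*fopad

Position 5: Luvik has t, Doniki has t. In Doniki, t can only continue *d, so the proto-segment is *d.
Position 4: Luvik has e, Doniki has a. Doniki preserves a here (none of its changes turn any other segment into a), so the proto-segment is *a.
Verify the candidate proto-form against each daughter:
Luvik: start from *fopad.
  rule 1 (unconditioned shift): fopad → fopat
  rule 2: no change — fopat
  rule 3: no change — fopat
  rule 4 (vowel merger): fopat → fopet
  ⇒ Luvik fopet
Doniki: start from *fopad.
  rule 1 (unconditioned shift): fopad → hopad
  rule 2: no change — hopad
  rule 3 (final devoicing): hopad → hopat
  ⇒ Doniki hopat
No other proto-form is consistent with every reflex, so the reconstruction is *fopad.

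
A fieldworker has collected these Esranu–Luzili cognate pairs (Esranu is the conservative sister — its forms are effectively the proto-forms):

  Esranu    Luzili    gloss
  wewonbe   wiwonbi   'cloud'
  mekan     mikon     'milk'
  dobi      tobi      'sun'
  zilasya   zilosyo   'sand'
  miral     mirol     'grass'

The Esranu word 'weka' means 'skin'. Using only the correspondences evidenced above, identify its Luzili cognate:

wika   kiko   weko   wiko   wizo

wiko

wewonbe ~ wiwonbi, mekan ~ mikon — Esranu e corresponds to Luzili i after a consonant, before a consonant other than r, m, n, p, b, f, v.
zilasya ~ zilosyo — Esranu a corresponds to Luzili o word-finally.
Applying these to Esranu 'weka':
  weka → wika   (e→i after a consonant, before a consonant other than r, m, n, p, b, f, v)
  wika → wiko   (a→o word-finally)
So the Luzili cognate is 'wiko'.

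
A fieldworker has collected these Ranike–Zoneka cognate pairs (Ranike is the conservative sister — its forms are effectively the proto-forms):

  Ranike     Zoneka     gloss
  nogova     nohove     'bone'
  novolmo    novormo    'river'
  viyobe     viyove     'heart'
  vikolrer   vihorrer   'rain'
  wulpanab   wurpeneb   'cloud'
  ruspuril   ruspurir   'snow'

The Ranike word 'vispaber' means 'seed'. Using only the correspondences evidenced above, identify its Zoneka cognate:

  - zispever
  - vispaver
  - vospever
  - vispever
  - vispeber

wulpanab ~ wurpeneb — Ranike a corresponds to Zoneka e after a consonant, before a labial obstruent.
viyobe ~ viyove — Ranike b corresponds to Zoneka v between vowels (before a front vowel).
Applying these to Ranike 'vispaber':
  vispaber → vispeber   (a→e after a consonant, before a labial obstruent)
  vispeber → vispever   (b→v between vowels (before a front vowel))
So the Zoneka cognate is 'vispever'.

vispever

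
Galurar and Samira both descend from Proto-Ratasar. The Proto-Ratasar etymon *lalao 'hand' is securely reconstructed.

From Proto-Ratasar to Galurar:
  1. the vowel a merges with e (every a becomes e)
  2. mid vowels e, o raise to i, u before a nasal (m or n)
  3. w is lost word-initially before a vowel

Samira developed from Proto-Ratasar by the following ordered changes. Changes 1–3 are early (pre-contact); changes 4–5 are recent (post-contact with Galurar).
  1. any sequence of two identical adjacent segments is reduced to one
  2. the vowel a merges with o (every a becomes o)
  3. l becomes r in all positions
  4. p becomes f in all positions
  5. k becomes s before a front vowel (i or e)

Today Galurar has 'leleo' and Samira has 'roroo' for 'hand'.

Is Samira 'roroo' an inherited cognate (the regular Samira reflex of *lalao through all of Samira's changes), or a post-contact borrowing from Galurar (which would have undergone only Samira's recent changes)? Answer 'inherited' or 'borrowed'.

inherited

If inherited, *lalao would pass through all of Samira's changes:
Samira: start from *lalao.
  rule 1: no change — lalao
  rule 2 (vowel merger): lalao → loloo
  rule 3 (unconditioned shift): loloo → roroo
  rule 4: no change — roroo
  rule 5: no change — roroo
  ⇒ Samira roroo
If borrowed from Galurar 'leleo' after the early changes, it would undergo only the recent ones:
  rule 4 (unconditioned shift): no change (leleo)
  rule 5 (palatalisation): no change (leleo)
  ⇒ as a loan: leleo
Samira 'roroo' matches the inherited outcome exactly, so it is an inherited cognate, not a loan.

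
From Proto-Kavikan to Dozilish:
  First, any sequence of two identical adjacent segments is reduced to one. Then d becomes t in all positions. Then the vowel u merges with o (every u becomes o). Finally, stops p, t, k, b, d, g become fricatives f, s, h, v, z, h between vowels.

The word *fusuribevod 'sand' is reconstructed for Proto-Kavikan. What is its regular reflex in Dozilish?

fosorivevot

Dozilish: *fusuribevod
  fusuribevod (rule 1 does not apply)
  fusuribevod → fusuribevot   [unconditioned shift]
  fusuribevot → fosoribevot   [vowel merger]
  fosoribevot → fosorivevot   [intervocalic lenition]
  giving Dozilish fosorivevot.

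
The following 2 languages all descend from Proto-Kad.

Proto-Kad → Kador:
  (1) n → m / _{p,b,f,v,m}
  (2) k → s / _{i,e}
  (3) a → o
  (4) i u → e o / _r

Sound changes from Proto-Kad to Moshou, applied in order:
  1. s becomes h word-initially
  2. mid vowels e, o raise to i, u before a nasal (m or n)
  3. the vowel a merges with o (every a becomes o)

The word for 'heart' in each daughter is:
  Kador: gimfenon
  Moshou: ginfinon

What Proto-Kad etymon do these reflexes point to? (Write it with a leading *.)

*ginfenan

Position 7: Kador has o, Moshou has o. Taking the neighbouring segments as reconstructed: Kador o could go back to *a or *o; Moshou o can only go back to *a — the one source consistent with every daughter is *a.
Position 3: Kador has m, Moshou has n. Moshou preserves n here (none of its changes turn any other segment into n), so the proto-segment is *n.
Continuing position by position gives *ginfenan; check it forward:
Kador: *ginfenan
  ginfenan → gimfenan   [nasal place assimilation]
  gimfenan (rule 2 does not apply)
  gimfenan → gimfenon   [vowel merger]
  gimfenon (rule 4 does not apply)
  giving Kador gimfenon.
Moshou: *ginfenan > ginfinan > ginfinon  (by pre-nasal raising, vowel merger)
Only *ginfenan yields all of Kador gimfenon, Moshou ginfinon.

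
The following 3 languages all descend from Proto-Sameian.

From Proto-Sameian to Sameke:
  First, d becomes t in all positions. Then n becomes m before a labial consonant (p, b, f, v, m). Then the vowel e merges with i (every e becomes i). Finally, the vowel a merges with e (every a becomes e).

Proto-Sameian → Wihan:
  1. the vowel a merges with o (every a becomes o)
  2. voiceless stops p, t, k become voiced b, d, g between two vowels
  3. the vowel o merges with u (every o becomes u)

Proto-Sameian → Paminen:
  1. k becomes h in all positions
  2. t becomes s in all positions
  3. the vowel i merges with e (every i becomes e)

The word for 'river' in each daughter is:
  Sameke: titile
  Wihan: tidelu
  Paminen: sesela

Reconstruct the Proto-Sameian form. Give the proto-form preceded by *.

*titela

Position 2: Sameke has i, Wihan has i, Paminen has e. Wihan preserves i here (none of its changes turn any other segment into i), so the proto-segment is *i.
Position 3: Sameke has t, Wihan has d, Paminen has s. Taking the neighbouring segments as reconstructed: Sameke t could go back to *t or *d; Wihan d could go back to *t or *d; Paminen s could go back to *t or *s — the one source consistent with every daughter is *t.
Position 4: Sameke has i, Wihan has e, Paminen has e. Wihan preserves e here (none of its changes turn any other segment into e), so the proto-segment is *e.
Continuing position by position gives *titela; check it forward:
Sameke: start from *titela.
  rule 1: no change — titela
  rule 2: no change — titela
  rule 3 (vowel merger): titela → titila
  rule 4 (vowel merger): titila → titile
  ⇒ Sameke titile
Wihan: *titela > titelo > tidelo > tidelu  (by vowel merger, intervocalic voicing, vowel merger)
Paminen: *titela
  titela (rule 1 does not apply)
  titela → sisela   [unconditioned shift]
  sisela → sesela   [vowel merger]
  giving Paminen sesela.
*titela is the unique common source.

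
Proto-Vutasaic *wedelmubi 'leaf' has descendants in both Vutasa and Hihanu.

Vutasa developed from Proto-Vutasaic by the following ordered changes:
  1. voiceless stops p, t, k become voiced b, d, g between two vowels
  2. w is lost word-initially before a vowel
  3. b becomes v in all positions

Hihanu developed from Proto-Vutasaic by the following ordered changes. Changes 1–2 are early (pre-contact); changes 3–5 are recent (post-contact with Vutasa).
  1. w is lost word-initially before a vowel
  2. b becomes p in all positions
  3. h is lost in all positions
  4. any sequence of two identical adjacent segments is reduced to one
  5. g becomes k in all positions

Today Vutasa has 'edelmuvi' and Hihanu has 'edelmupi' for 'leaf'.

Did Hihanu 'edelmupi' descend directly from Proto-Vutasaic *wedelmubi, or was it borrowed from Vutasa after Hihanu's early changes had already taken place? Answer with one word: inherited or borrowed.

If inherited, *wedelmubi would pass through all of Hihanu's changes:
Hihanu: *wedelmubi
  wedelmubi → edelmubi   [glide loss]
  edelmubi → edelmupi   [unconditioned shift]
  edelmupi (rule 3 does not apply)
  edelmupi (rule 4 does not apply)
  edelmupi (rule 5 does not apply)
  giving Hihanu edelmupi.
If borrowed from Vutasa 'edelmuvi' after the early changes, it would undergo only the recent ones:
  rule 3 (h-loss): no change (edelmuvi)
  rule 4 (degemination): no change (edelmuvi)
  rule 5 (unconditioned shift): no change (edelmuvi)
  ⇒ as a loan: edelmuvi
Hihanu 'edelmupi' matches the inherited outcome exactly, so it is an inherited cognate, not a loan.

inherited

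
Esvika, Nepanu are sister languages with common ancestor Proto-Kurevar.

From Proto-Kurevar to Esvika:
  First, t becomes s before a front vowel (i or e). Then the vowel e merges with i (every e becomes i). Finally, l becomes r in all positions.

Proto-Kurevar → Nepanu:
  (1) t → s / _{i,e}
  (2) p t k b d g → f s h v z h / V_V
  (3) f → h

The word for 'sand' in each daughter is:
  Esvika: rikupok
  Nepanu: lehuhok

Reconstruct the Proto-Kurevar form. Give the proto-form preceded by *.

*lekupok

Position 3: Esvika has k, Nepanu has h. Esvika preserves k here (none of its changes turn any other segment into k), so the proto-segment is *k.
Position 5: Esvika has p, Nepanu has h. Esvika preserves p here (none of its changes turn any other segment into p), so the proto-segment is *p.
Continuing position by position gives *lekupok; check it forward:
Esvika: start from *lekupok.
  rule 1: no change — lekupok
  rule 2 (vowel merger): lekupok → likupok
  rule 3 (unconditioned shift): likupok → rikupok
  ⇒ Esvika rikupok
Nepanu: *lekupok
  lekupok (rule 1 does not apply)
  lekupok → lehufok   [intervocalic lenition]
  lehufok → lehuhok   [unconditioned shift]
  giving Nepanu lehuhok.
Only *lekupok yields all of Esvika rikupok, Nepanu lehuhok.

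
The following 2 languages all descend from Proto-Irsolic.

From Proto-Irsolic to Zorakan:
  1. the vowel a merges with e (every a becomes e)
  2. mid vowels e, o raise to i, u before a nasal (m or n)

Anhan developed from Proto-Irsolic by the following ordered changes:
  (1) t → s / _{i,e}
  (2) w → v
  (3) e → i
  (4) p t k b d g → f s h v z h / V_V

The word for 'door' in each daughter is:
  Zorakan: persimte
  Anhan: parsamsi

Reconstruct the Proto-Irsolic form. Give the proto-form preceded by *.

*parsamte

Position 8: Zorakan has e, Anhan has i. Taking the neighbouring segments as reconstructed: Zorakan e could go back to *a or *e; Anhan i could go back to *e or *i — the one source consistent with every daughter is *e.
Position 7: Zorakan has t, Anhan has s. Zorakan preserves t here (none of its changes turn any other segment into t), so the proto-segment is *t.
Position 2: Zorakan has e, Anhan has a. Anhan preserves a here (none of its changes turn any other segment into a), so the proto-segment is *a.
Continuing position by position gives *parsamte; check it forward:
Zorakan: start from *parsamte.
  rule 1 (vowel merger): parsamte → persemte
  rule 2 (pre-nasal raising): persemte → persimte
  ⇒ Zorakan persimte
Anhan: start from *parsamte.
  rule 1 (palatalisation): parsamte → parsamse
  rule 2: no change — parsamse
  rule 3 (vowel merger): parsamse → parsamsi
  rule 4: no change — parsamsi
  ⇒ Anhan parsamsi
*parsamte is the unique common source.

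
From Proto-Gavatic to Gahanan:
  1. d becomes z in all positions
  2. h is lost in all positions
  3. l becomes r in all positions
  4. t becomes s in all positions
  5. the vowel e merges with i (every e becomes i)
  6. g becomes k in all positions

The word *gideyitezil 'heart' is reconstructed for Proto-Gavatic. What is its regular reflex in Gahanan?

Gahanan: *gideyitezil
  gideyitezil → gizeyitezil   [unconditioned shift]
  gizeyitezil (rule 2 does not apply)
  gizeyitezil → gizeyitezir   [unconditioned shift]
  gizeyitezir → gizeyisezir   [unconditioned shift]
  gizeyisezir → giziyisizir   [vowel merger]
  giziyisizir → kiziyisizir   [unconditioned shift]
  giving Gahanan kiziyisizir.

kiziyisizir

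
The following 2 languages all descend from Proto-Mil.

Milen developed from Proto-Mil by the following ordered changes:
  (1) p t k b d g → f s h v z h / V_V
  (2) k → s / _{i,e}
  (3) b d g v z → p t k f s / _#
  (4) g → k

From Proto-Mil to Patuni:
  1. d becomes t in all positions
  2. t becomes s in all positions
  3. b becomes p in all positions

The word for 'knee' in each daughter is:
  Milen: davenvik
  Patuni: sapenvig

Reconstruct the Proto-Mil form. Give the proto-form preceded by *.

*dabenvig

Position 1: Milen has d, Patuni has s. Milen preserves d here (none of its changes turn any other segment into d), so the proto-segment is *d.
Position 3: Milen has v, Patuni has p. Taking the neighbouring segments as reconstructed: Milen v could go back to *b or *v; Patuni p could go back to *p or *b — the one source consistent with every daughter is *b.
Position 8: Milen has k, Patuni has g. Patuni preserves g here (none of its changes turn any other segment into g), so the proto-segment is *g.
The remaining positions agree across the daughters. Check the candidate against every language:
Milen: start from *dabenvig.
  rule 1 (intervocalic lenition): dabenvig → davenvig
  rule 2: no change — davenvig
  rule 3 (final devoicing): davenvig → davenvik
  rule 4: no change — davenvik
  ⇒ Milen davenvik
Patuni: *dabenvig
  dabenvig → tabenvig   [unconditioned shift]
  tabenvig → sabenvig   [unconditioned shift]
  sabenvig → sapenvig   [unconditioned shift]
  giving Patuni sapenvig.
*dabenvig is the unique common source.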